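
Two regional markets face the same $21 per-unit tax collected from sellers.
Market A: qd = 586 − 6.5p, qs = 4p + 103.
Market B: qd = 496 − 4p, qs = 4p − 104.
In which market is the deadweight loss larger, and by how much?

Market A: pre-tax p* = $46, q* = 287; post-tax q = 235; deadweight loss = $546.
Market B: pre-tax p* = $75, q* = 196; post-tax q = 154; deadweight loss = $441.
Difference: $546 vs $441 → market A is larger by $105.

Market A, by $105.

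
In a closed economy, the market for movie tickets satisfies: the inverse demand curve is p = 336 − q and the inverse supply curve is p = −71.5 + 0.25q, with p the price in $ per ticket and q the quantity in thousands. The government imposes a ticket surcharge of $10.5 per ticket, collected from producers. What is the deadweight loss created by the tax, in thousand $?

Inverting to q(p) form: qd = 336 − p; qs = 4p + 286.
Before the tax: set 336 − p = 4p + 286 → p* = $10, q* = 326.
With the tax collected from producers, supply shifts: qs = 4(p − 10.5) + 286.
Solving gives q = 317.6 with buyers paying $18.4 and producers receiving $7.9 (the $10.5 wedge).
Quantity falls by |ΔQ| = |326 − 317.6| = 8.4.
DWL = ½ · t · |ΔQ| = ½ · 10.5 · 8.4 = $44.1.

Deadweight loss = $44.1 thousand.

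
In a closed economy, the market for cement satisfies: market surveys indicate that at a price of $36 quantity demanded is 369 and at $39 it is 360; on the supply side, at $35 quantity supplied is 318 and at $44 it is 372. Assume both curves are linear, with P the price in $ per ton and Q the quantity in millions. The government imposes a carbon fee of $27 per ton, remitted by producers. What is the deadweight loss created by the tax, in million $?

Demand slope: (360 − 369)/(39 − 36) = -3, so Qd = 477 − 3P.
Supply slope: (372 − 318)/(44 − 35) = 6, so Qs = 6P + 108.
Without the tax, 477 − 3P = 6P + 108 gives 9P = 369, so P* = $41 and Q* = 354.
With the tax collected from producers, supply shifts: Qs = 6(P − 27) + 108.
New equilibrium: buyers pay $59, producers receive $32, Q = 300. (Wedge: Pb − Ps = 27.)
Quantity falls by |ΔQ| = |354 − 300| = 54.
DWL = ½ · t · |ΔQ| = ½ · 27 · 54 = $729.

Deadweight loss = $729 million.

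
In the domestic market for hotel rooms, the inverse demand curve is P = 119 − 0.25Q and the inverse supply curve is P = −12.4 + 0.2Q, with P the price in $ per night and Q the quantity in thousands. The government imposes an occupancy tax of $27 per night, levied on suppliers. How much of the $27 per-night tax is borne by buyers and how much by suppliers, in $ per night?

Rewrite in direct form: Qd = 476 − 4P and Qs = 5P + 62.
Before the tax: set 476 − 4P = 5P + 62 → P* = $46, Q* = 292.
With the tax collected from suppliers, supply shifts: Qs = 5(P − 27) + 62.
Solving gives Q = 232 with buyers paying $61 and suppliers receiving $34 (the $27 wedge).
Burden on buyers: $15; on suppliers: $12. (They sum to $27.)

Buyers bear $15 per night; suppliers bear $12 per night.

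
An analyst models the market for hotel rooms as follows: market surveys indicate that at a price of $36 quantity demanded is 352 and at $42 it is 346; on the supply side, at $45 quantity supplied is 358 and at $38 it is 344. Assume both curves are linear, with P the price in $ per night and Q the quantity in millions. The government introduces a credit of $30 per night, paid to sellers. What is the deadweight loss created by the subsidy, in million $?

Demand slope: (346 − 352)/(42 − 36) = -1, so Qd = 388 − P.
Supply slope: (344 − 358)/(38 − 45) = 2, so Qs = 2P + 268.
Without the subsidy, 388 − P = 2P + 268 gives 3P = 120, so P* = $40 and Q* = 348.
With a per-unit subsidy paid to sellers, each receives P + 30 per unit sold, so supply becomes Qs = 2(P + 30) + 268.
New equilibrium: buyers pay $20, sellers receive $50, Q = 368. (Wedge: Pb − Ps = −30.)
Quantity rises by |ΔQ| = |348 − 368| = 20.
DWL = ½ · t · |ΔQ| = ½ · 30 · 20 = $300.

Deadweight loss = $300 million.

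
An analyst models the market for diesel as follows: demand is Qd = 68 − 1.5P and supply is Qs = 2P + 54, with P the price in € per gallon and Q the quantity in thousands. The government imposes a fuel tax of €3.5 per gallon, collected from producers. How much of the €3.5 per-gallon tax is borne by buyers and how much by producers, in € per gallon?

Without the tax, 68 − 1.5P = 2P + 54 gives 3.5P = 14, so P* = €4 and Q* = 62.
With the tax collected from producers, supply shifts: Qs = 2(P − 3.5) + 54.
New equilibrium: buyers pay €6, producers receive €2.5, Q = 59. (Wedge: Pb − Ps = 3.5.)
Burden on buyers: €2; on producers: €1.5. (They sum to €3.5.)
The less price-elastic side of the market bears the larger share of a per-unit tax.

Buyers bear €2 per gallon; producers bear €1.5 per gallon.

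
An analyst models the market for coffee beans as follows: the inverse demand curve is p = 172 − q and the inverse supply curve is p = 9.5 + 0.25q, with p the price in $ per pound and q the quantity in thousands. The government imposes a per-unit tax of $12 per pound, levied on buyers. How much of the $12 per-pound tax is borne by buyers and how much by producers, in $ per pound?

Inverting to q(p) form: qd = 172 − p; qs = 4p − 38.
Without the tax, 172 − p = 4p − 38 gives 5p = 210, so p* = $42 and q* = 130.
With the tax collected from buyers, demand (in seller-price terms) shifts: qd = 172 − (p + 12).
Solving gives q = 120.4 with buyers paying $51.6 and producers receiving $39.6 (the $12 wedge).
Burden on buyers: $9.6; on producers: $2.4. (They sum to $12.)
The less price-elastic side of the market bears the larger share of a per-unit tax.

Buyers bear $9.6 per pound; producers bear $2.4 per pound.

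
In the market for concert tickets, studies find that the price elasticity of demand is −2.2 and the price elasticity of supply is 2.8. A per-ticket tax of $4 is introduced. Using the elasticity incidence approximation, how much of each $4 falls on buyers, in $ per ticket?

Incidence ratio: buyers' share ≈ εs / (εs + |εd|) = 2.8 / (2.8 + 2.2) = 0.56.
So buyers bear ≈ 0.56 × $4 = $2.24; sellers bear $1.76.

Buyers bear ≈ $2.24 per ticket.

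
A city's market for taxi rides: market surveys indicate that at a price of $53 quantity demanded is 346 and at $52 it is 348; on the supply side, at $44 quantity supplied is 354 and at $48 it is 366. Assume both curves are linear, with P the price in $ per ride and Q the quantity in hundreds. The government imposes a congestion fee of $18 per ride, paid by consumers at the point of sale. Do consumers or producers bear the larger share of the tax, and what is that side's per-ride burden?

Demand slope: (348 − 346)/(52 − 53) = -2, so Qd = 452 − 2P.
Supply slope: (366 − 354)/(48 − 44) = 3, so Qs = 3P + 222.
Without the tax, 452 − 2P = 3P + 222 gives 5P = 230, so P* = $46 and Q* = 360.
With the tax collected from consumers, demand (in seller-price terms) shifts: Qd = 452 − 2(P + 18).
New equilibrium: consumers pay $56.8, producers receive $38.8, Q = 338.4. (Wedge: Pb − Ps = 18.)
Per-ride burden: consumers $10.8, producers $7.2.
Consumers take the larger share because demand is less price-elastic here (demand slope 2 vs supply slope 3).

Consumers bear the larger share: $10.8 per ride.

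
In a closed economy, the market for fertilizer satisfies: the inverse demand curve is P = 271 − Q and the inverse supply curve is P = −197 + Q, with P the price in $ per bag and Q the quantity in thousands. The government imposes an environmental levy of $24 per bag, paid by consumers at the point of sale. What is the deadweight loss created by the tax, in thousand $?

Rewrite in direct form: Qd = 271 − P and Qs = P + 197.
Before the tax: set 271 − P = P + 197 → P* = $37, Q* = 234.
With the tax collected from consumers, demand (in seller-price terms) shifts: Qd = 271 − (P + 24).
Solving gives Q = 222 with consumers paying $49 and producers receiving $25 (the $24 wedge).
Quantity falls by |ΔQ| = |234 − 222| = 12.
DWL = ½ · t · |ΔQ| = ½ · 24 · 12 = $144.

Deadweight loss = $144 thousand.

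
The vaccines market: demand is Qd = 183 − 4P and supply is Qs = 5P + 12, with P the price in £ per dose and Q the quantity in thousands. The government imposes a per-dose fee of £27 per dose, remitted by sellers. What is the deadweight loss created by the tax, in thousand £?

Without the tax, 183 − 4P = 5P + 12 gives 9P = 171, so P* = £19 and Q* = 107.
With the tax collected from sellers, supply shifts: Qs = 5(P − 27) + 12.
Solving gives Q = 47 with consumers paying £34 and sellers receiving £7 (the £27 wedge).
Quantity falls by |ΔQ| = |107 − 47| = 60.
DWL = ½ · t · |ΔQ| = ½ · 27 · 60 = £810.

Deadweight loss = £810 thousand.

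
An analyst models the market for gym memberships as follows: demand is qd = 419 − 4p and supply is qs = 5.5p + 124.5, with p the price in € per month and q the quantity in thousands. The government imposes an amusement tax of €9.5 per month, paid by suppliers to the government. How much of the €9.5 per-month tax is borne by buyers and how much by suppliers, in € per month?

Buyers bear €5.5 per month; suppliers bear €4 per month.

Before the tax: set 419 − 4p = 5.5p + 124.5 → p* = €31, q* = 295.
With the tax collected from suppliers, supply shifts: qs = 5.5(p − 9.5) + 124.5.
New equilibrium: buyers pay €36.5, suppliers receive €27, q = 273. (Wedge: pb − ps = 9.5.)
Burden on buyers: €5.5; on suppliers: €4. (They sum to €9.5.)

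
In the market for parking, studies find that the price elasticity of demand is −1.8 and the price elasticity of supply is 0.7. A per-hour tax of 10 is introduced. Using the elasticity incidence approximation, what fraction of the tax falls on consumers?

Consumers' share ≈ 0.28.

Incidence ratio: consumers' share ≈ εs / (εs + |εd|) = 0.7 / (0.7 + 1.8) = 0.28.
Supply is the less elastic side, so consumers bear the smaller share.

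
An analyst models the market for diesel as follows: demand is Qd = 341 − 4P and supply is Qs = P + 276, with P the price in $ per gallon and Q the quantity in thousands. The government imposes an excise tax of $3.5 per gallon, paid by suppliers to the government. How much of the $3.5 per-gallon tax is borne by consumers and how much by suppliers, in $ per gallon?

Consumers bear $0.7 per gallon; suppliers bear $2.8 per gallon.

Without the tax, 341 − 4P = P + 276 gives 5P = 65, so P* = $13 and Q* = 289.
With the tax collected from suppliers, supply shifts: Qs = (P − 3.5) + 276.
New equilibrium: consumers pay $13.7, suppliers receive $10.2, Q = 286.2. (Wedge: Pb − Ps = 3.5.)
Burden on consumers: $0.7; on suppliers: $2.8. (They sum to $3.5.)
The less price-elastic side of the market bears the larger share of a per-unit tax.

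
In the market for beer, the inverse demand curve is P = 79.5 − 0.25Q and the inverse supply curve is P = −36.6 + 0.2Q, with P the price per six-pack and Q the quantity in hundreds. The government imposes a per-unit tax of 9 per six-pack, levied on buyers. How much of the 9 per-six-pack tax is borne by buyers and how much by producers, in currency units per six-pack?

Rewrite in direct form: Qd = 318 − 4P and Qs = 5P + 183.
Before the tax: set 318 − 4P = 5P + 183 → P* = 15, Q* = 258.
With the tax collected from buyers, demand (in seller-price terms) shifts: Qd = 318 − 4(P + 9).
Solving gives Q = 238 with buyers paying 20 and producers receiving 11 (the 9 wedge).
Burden on buyers: 5; on producers: 4. (They sum to 9.)

Buyers bear 5 per six-pack; producers bear 4 per six-pack.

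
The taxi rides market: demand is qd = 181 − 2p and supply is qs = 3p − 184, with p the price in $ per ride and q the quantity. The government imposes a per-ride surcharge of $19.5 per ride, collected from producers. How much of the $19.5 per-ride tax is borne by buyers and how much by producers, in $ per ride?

Buyers bear $11.7 per ride; producers bear $7.8 per ride.

Before the tax: set 181 − 2p = 3p − 184 → p* = $73, q* = 35.
With the tax collected from producers, supply shifts: qs = 3(p − 19.5) − 184.
Solving gives q = 11.6 with buyers paying $84.7 and producers receiving $65.2 (the $19.5 wedge).
Burden on buyers: $11.7; on producers: $7.8. (They sum to $19.5.)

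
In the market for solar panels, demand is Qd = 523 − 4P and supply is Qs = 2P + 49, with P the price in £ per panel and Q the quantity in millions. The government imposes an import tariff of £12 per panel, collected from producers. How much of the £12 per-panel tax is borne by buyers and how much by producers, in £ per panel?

Buyers bear £4 per panel; producers bear £8 per panel.

Before the tax: set 523 − 4P = 2P + 49 → P* = £79, Q* = 207.
With the tax collected from producers, supply shifts: Qs = 2(P − 12) + 49.
New equilibrium: buyers pay £83, producers receive £71, Q = 191. (Wedge: Pb − Ps = 12.)
Burden on buyers: £4; on producers: £8. (They sum to £12.)
The less price-elastic side of the market bears the larger share of a per-unit tax.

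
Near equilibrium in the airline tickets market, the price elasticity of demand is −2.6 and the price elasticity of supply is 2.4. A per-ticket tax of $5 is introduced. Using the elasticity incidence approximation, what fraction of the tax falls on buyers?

Incidence ratio: buyers' share ≈ εs / (εs + |εd|) = 2.4 / (2.4 + 2.6) = 0.48.
Supply is the less elastic side, so buyers bear the smaller share.

Buyers' share ≈ 0.48.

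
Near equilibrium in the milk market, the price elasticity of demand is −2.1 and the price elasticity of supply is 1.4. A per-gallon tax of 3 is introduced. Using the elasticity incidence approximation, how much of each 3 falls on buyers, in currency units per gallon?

Incidence ratio: buyers' share ≈ εs / (εs + |εd|) = 1.4 / (1.4 + 2.1) = 0.4.
So buyers bear ≈ 0.4 × 3 = 1.2; producers bear 1.8.

Buyers bear ≈ 1.2 per gallon.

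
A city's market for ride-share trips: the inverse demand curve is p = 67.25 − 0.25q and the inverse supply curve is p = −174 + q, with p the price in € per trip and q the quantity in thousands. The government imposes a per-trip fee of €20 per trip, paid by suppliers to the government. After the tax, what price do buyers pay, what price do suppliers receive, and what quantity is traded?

Buyers pay €23; suppliers receive €3; quantity = 177.

Inverting to q(p) form: qd = 269 − 4p; qs = p + 174.
Before the tax: set 269 − 4p = p + 174 → p* = €19, q* = 193.
With the tax collected from suppliers, supply shifts: qs = (p − 20) + 174.
New equilibrium: buyers pay €23, suppliers receive €3, q = 177. (Wedge: pb − ps = 20.)
The less price-elastic side of the market bears the larger share of a per-unit tax.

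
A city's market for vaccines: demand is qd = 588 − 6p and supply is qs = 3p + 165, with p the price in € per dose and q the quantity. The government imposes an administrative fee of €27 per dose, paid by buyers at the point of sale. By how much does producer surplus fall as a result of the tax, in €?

Producer surplus falls by €5022.

Without the tax, 588 − 6p = 3p + 165 gives 9p = 423, so p* = €47 and q* = 306.
With the tax collected from buyers, demand (in seller-price terms) shifts: qd = 588 − 6(p + 27).
Solving gives q = 252 with buyers paying €56 and sellers receiving €29 (the €27 wedge).
ΔPS is the trapezoid between Q = 252 and Q = 306 of height €18: ½ · (306 + 252) · 18 = €5022.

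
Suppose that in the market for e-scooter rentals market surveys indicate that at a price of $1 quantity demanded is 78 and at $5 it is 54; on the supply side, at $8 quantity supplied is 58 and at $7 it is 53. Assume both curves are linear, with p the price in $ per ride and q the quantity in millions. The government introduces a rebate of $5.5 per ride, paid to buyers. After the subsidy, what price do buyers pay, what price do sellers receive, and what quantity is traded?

Buyers pay $3.5; sellers receive $9; quantity = 63.

Demand slope: (54 − 78)/(5 − 1) = -6, so qd = 84 − 6p.
Supply slope: (53 − 58)/(7 − 8) = 5, so qs = 5p + 18.
Without the subsidy, 84 − 6p = 5p + 18 gives 11p = 66, so p* = $6 and q* = 48.
With a per-unit subsidy paid to buyers, each effectively pays p − 5.5, so demand becomes qd = 84 − 6(p − 5.5).
Solving gives q = 63 with buyers paying $3.5 and sellers receiving $9 (the $5.5 wedge).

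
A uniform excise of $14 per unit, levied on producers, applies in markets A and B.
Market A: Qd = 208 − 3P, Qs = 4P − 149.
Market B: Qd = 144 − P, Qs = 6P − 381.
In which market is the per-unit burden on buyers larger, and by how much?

Market B, by $4.

Market A: pre-tax P* = $51, Q* = 55; post-tax Q = 31; per-unit burden on buyers = $8.
Market B: pre-tax P* = $75, Q* = 69; post-tax Q = 57; per-unit burden on buyers = $12.
Difference: $8 vs $12 → market B is larger by $4.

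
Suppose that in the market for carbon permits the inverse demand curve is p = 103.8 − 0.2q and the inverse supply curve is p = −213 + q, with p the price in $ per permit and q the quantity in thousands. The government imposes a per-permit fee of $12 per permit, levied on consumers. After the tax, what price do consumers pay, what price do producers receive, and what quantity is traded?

Inverting to q(p) form: qd = 519 − 5p; qs = p + 213.
Without the tax, 519 − 5p = p + 213 gives 6p = 306, so p* = $51 and q* = 264.
With the tax collected from consumers, demand (in seller-price terms) shifts: qd = 519 − 5(p + 12).
Solving gives q = 254 with consumers paying $53 and producers receiving $41 (the $12 wedge).
The less price-elastic side of the market bears the larger share of a per-unit tax.

Consumers pay $53; producers receive $41; quantity = 254.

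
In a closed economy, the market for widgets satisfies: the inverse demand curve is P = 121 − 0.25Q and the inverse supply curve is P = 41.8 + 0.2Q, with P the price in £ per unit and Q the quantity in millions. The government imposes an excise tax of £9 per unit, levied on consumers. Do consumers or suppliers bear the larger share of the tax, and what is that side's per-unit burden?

Rewrite in direct form: Qd = 484 − 4P and Qs = 5P − 209.
Before the tax: set 484 − 4P = 5P − 209 → P* = £77, Q* = 176.
With the tax collected from consumers, demand (in seller-price terms) shifts: Qd = 484 − 4(P + 9).
New equilibrium: consumers pay £82, suppliers receive £73, Q = 156. (Wedge: Pb − Ps = 9.)
Per-unit burden: consumers £5, suppliers £4.
Consumers take the larger share because demand is less price-elastic here (demand slope 4 vs supply slope 5).

Consumers bear the larger share: £5 per unit.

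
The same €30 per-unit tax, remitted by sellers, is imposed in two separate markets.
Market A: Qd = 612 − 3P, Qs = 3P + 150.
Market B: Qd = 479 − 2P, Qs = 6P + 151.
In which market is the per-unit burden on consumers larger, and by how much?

Market B, by €7.5.

Market A: pre-tax P* = €77, Q* = 381; post-tax Q = 336; per-unit burden on consumers = €15.
Market B: pre-tax P* = €41, Q* = 397; post-tax Q = 352; per-unit burden on consumers = €22.5.
Difference: €15 vs €22.5 → market B is larger by €7.5.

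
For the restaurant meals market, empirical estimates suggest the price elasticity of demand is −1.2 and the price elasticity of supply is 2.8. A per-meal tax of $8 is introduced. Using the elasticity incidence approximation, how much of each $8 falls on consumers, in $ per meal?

Incidence ratio: consumers' share ≈ εs / (εs + |εd|) = 2.8 / (2.8 + 1.2) = 0.7.
So consumers bear ≈ 0.7 × $8 = $5.6; suppliers bear $2.4.

Consumers bear ≈ $5.6 per meal.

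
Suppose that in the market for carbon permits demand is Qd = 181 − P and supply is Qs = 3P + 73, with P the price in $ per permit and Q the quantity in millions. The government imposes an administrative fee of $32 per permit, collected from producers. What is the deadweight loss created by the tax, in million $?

Deadweight loss = $384 million.

Before the tax: set 181 − P = 3P + 73 → P* = $27, Q* = 154.
With the tax collected from producers, supply shifts: Qs = 3(P − 32) + 73.
New equilibrium: buyers pay $51, producers receive $19, Q = 130. (Wedge: Pb − Ps = 32.)
Quantity falls by |ΔQ| = |154 − 130| = 24.
DWL = ½ · t · |ΔQ| = ½ · 32 · 24 = $384.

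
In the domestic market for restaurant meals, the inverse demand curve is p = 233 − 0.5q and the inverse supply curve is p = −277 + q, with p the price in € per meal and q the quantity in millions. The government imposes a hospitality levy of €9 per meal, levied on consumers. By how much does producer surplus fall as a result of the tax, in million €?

Producer surplus falls by €2022 million.

Rewrite in direct form: qd = 466 − 2p and qs = p + 277.
Without the tax, 466 − 2p = p + 277 gives 3p = 189, so p* = €63 and q* = 340.
With the tax collected from consumers, demand (in seller-price terms) shifts: qd = 466 − 2(p + 9).
Solving gives q = 334 with consumers paying €66 and suppliers receiving €57 (the €9 wedge).
ΔPS is the trapezoid between Q = 334 and Q = 340 of height €6: ½ · (340 + 334) · 6 = €2022.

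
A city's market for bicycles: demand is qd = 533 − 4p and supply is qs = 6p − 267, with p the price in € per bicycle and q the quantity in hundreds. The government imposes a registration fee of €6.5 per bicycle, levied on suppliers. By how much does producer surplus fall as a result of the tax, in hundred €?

Without the tax, 533 − 4p = 6p − 267 gives 10p = 800, so p* = €80 and q* = 213.
With the tax collected from suppliers, supply shifts: qs = 6(p − 6.5) − 267.
New equilibrium: buyers pay €83.9, suppliers receive €77.4, q = 197.4. (Wedge: pb − ps = 6.5.)
ΔPS is the trapezoid between Q = 197.4 and Q = 213 of height €2.6: ½ · (213 + 197.4) · 2.6 = €533.52.

Producer surplus falls by €533.52 hundred.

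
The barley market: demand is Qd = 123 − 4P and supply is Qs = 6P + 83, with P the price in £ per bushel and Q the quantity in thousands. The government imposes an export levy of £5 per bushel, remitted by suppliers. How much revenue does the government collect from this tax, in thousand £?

Tax revenue = £475 thousand.

Before the tax: set 123 − 4P = 6P + 83 → P* = £4, Q* = 107.
With the tax collected from suppliers, supply shifts: Qs = 6(P − 5) + 83.
New equilibrium: consumers pay £7, suppliers receive £2, Q = 95. (Wedge: Pb − Ps = 5.)
Revenue = t · Q = 5 · 95 = £475.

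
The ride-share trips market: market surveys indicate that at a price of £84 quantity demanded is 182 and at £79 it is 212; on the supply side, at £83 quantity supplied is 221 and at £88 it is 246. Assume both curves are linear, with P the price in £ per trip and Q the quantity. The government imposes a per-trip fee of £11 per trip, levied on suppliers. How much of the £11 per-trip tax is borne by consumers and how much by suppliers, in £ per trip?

Consumers bear £5 per trip; suppliers bear £6 per trip.

Demand slope: (212 − 182)/(79 − 84) = -6, so Qd = 686 − 6P.
Supply slope: (246 − 221)/(88 − 83) = 5, so Qs = 5P − 194.
Before the tax: set 686 − 6P = 5P − 194 → P* = £80, Q* = 206.
With the tax collected from suppliers, supply shifts: Qs = 5(P − 11) − 194.
Solving gives Q = 176 with consumers paying £85 and suppliers receiving £74 (the £11 wedge).
Burden on consumers: £5; on suppliers: £6. (They sum to £11.)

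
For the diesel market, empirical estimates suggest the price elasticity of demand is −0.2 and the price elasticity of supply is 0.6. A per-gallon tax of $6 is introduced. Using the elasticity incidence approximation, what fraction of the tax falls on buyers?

Incidence ratio: buyers' share ≈ εs / (εs + |εd|) = 0.6 / (0.6 + 0.2) = 0.75.
Supply is the more elastic side, so buyers bear the larger share.

Buyers' share ≈ 0.75.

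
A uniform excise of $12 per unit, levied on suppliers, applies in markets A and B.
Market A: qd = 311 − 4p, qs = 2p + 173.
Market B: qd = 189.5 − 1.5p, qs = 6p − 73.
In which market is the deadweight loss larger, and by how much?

Market A: pre-tax p* = $23, q* = 219; post-tax q = 203; deadweight loss = $96.
Market B: pre-tax p* = $35, q* = 137; post-tax q = 122.6; deadweight loss = $86.4.
Difference: $96 vs $86.4 → market A is larger by $9.6.

Market A, by $9.6.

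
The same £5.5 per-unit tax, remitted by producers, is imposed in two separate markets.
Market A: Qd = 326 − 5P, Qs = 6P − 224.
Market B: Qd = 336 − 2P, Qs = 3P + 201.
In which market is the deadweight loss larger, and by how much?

Market A, by £23.1.

Market A: pre-tax P* = £50, Q* = 76; post-tax Q = 61; deadweight loss = £41.25.
Market B: pre-tax P* = £27, Q* = 282; post-tax Q = 275.4; deadweight loss = £18.15.
Difference: £41.25 vs £18.15 → market A is larger by £23.1.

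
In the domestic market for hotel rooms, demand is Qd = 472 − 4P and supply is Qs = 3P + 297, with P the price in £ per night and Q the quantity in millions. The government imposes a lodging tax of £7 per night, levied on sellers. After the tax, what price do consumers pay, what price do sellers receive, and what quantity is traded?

Before the tax: set 472 − 4P = 3P + 297 → P* = £25, Q* = 372.
With the tax collected from sellers, supply shifts: Qs = 3(P − 7) + 297.
New equilibrium: consumers pay £28, sellers receive £21, Q = 360. (Wedge: Pb − Ps = 7.)
The less price-elastic side of the market bears the larger share of a per-unit tax.

Consumers pay £28; sellers receive £21; quantity = 360.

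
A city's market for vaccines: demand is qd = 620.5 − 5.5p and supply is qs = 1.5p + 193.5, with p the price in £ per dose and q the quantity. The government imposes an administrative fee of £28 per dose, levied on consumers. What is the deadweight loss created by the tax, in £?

Without the tax, 620.5 − 5.5p = 1.5p + 193.5 gives 7p = 427, so p* = £61 and q* = 285.
With the tax collected from consumers, demand (in seller-price terms) shifts: qd = 620.5 − 5.5(p + 28).
New equilibrium: consumers pay £67, suppliers receive £39, q = 252. (Wedge: pb − ps = 28.)
Quantity falls by |ΔQ| = |285 − 252| = 33.
DWL = ½ · t · |ΔQ| = ½ · 28 · 33 = £462.

Deadweight loss = £462.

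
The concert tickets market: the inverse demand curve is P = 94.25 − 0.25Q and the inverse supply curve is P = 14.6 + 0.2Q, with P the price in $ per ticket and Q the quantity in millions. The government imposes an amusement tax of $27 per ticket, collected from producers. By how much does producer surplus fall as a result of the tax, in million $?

Producer surplus falls by $1764 million.

Inverting to Q(P) form: Qd = 377 − 4P; Qs = 5P − 73.
Without the tax, 377 − 4P = 5P − 73 gives 9P = 450, so P* = $50 and Q* = 177.
With the tax collected from producers, supply shifts: Qs = 5(P − 27) − 73.
Solving gives Q = 117 with consumers paying $65 and producers receiving $38 (the $27 wedge).
ΔPS is the trapezoid between Q = 117 and Q = 177 of height $12: ½ · (177 + 117) · 12 = $1764.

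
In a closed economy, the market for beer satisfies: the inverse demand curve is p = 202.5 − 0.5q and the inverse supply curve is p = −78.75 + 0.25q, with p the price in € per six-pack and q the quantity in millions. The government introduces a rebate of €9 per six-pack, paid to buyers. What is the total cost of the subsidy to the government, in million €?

Inverting to q(p) form: qd = 405 − 2p; qs = 4p + 315.
Before the subsidy: set 405 − 2p = 4p + 315 → p* = €15, q* = 375.
With a per-unit subsidy paid to buyers, each effectively pays p − 9, so demand becomes qd = 405 − 2(p − 9).
Solving gives q = 387 with buyers paying €9 and producers receiving €18 (the €9 wedge).
Outlay = t · Q = 9 · 387 = €3483.

Government outlay = €3483 million.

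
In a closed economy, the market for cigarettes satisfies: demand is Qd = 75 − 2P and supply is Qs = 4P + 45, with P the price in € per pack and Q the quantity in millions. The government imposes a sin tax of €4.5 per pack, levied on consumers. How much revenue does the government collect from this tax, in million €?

Before the tax: set 75 − 2P = 4P + 45 → P* = €5, Q* = 65.
With the tax collected from consumers, demand (in seller-price terms) shifts: Qd = 75 − 2(P + 4.5).
New equilibrium: consumers pay €8, producers receive €3.5, Q = 59. (Wedge: Pb − Ps = 4.5.)
Revenue = t · Q = 4.5 · 59 = €265.5.

Tax revenue = €265.5 million.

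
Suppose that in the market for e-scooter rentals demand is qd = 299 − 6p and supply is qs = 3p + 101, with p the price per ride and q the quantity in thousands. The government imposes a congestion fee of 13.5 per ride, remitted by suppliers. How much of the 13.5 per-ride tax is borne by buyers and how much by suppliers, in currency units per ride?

Buyers bear 4.5 per ride; suppliers bear 9 per ride.

Before the tax: set 299 − 6p = 3p + 101 → p* = 22, q* = 167.
With the tax collected from suppliers, supply shifts: qs = 3(p − 13.5) + 101.
Solving gives q = 140 with buyers paying 26.5 and suppliers receiving 13 (the 13.5 wedge).
Burden on buyers: 4.5; on suppliers: 9. (They sum to 13.5.)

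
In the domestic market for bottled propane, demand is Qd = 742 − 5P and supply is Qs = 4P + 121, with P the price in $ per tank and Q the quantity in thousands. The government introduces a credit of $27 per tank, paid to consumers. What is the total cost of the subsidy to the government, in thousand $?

Government outlay = $12339 thousand.

Without the subsidy, 742 − 5P = 4P + 121 gives 9P = 621, so P* = $69 and Q* = 397.
With a per-unit subsidy paid to consumers, each effectively pays P − 27, so demand becomes Qd = 742 − 5(P − 27).
New equilibrium: consumers pay $57, suppliers receive $84, Q = 457. (Wedge: Pb − Ps = −27.)
Outlay = t · Q = 27 · 457 = $12339.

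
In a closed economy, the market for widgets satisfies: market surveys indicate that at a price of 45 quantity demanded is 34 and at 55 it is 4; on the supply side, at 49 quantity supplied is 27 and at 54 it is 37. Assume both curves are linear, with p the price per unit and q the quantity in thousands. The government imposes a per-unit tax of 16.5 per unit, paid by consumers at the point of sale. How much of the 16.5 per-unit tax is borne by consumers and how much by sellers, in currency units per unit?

Demand slope: (4 − 34)/(55 − 45) = -3, so qd = 169 − 3p.
Supply slope: (37 − 27)/(54 − 49) = 2, so qs = 2p − 71.
Before the tax: set 169 − 3p = 2p − 71 → p* = 48, q* = 25.
With the tax collected from consumers, demand (in seller-price terms) shifts: qd = 169 − 3(p + 16.5).
Solving gives q = 5.2 with consumers paying 54.6 and sellers receiving 38.1 (the 16.5 wedge).
Burden on consumers: 6.6; on sellers: 9.9. (They sum to 16.5.)
The less price-elastic side of the market bears the larger share of a per-unit tax.

Consumers bear 6.6 per unit; sellers bear 9.9 per unit.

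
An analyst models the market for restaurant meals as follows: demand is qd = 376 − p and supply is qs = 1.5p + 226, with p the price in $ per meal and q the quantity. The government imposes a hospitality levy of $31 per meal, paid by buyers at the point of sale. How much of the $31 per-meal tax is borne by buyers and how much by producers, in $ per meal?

Buyers bear $18.6 per meal; producers bear $12.4 per meal.

Without the tax, 376 − p = 1.5p + 226 gives 2.5p = 150, so p* = $60 and q* = 316.
With the tax collected from buyers, demand (in seller-price terms) shifts: qd = 376 − (p + 31).
New equilibrium: buyers pay $78.6, producers receive $47.6, q = 297.4. (Wedge: pb − ps = 31.)
Burden on buyers: $18.6; on producers: $12.4. (They sum to $31.)
The less price-elastic side of the market bears the larger share of a per-unit tax.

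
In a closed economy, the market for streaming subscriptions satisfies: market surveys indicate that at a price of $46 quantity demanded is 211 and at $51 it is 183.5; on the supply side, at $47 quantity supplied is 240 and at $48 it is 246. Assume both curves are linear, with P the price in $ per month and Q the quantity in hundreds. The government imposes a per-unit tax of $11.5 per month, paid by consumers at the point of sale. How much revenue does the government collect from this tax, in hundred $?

Demand slope: (183.5 − 211)/(51 − 46) = -5.5, so Qd = 464 − 5.5P.
Supply slope: (246 − 240)/(48 − 47) = 6, so Qs = 6P − 42.
Without the tax, 464 − 5.5P = 6P − 42 gives 11.5P = 506, so P* = $44 and Q* = 222.
With the tax collected from consumers, demand (in seller-price terms) shifts: Qd = 464 − 5.5(P + 11.5).
New equilibrium: consumers pay $50, suppliers receive $38.5, Q = 189. (Wedge: Pb − Ps = 11.5.)
Revenue = t · Q = 11.5 · 189 = $2173.5.

Tax revenue = $2173.5 hundred.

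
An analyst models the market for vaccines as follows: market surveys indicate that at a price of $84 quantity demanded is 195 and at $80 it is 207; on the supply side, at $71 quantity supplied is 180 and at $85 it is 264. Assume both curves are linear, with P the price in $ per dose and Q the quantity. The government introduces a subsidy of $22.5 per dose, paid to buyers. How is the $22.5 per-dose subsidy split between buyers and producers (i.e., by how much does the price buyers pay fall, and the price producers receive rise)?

Demand slope: (207 − 195)/(80 − 84) = -3, so Qd = 447 − 3P.
Supply slope: (264 − 180)/(85 − 71) = 6, so Qs = 6P − 246.
Before the subsidy: set 447 − 3P = 6P − 246 → P* = $77, Q* = 216.
With a per-unit subsidy paid to buyers, each effectively pays P − 22.5, so demand becomes Qd = 447 − 3(P − 22.5).
Solving gives Q = 261 with buyers paying $62 and producers receiving $84.5 (the $22.5 wedge).
Gain to buyers: $15; to producers: $7.5. (They sum to $22.5.)

Buyers gain $15 per dose; producers gain $7.5 per dose.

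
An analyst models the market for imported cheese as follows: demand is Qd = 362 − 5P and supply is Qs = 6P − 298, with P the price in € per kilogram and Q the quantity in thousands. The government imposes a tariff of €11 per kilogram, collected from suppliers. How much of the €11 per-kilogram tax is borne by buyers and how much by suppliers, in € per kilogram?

Without the tax, 362 − 5P = 6P − 298 gives 11P = 660, so P* = €60 and Q* = 62.
With the tax collected from suppliers, supply shifts: Qs = 6(P − 11) − 298.
New equilibrium: buyers pay €66, suppliers receive €55, Q = 32. (Wedge: Pb − Ps = 11.)
Burden on buyers: €6; on suppliers: €5. (They sum to €11.)
The less price-elastic side of the market bears the larger share of a per-unit tax.

Buyers bear €6 per kilogram; suppliers bear €5 per kilogram.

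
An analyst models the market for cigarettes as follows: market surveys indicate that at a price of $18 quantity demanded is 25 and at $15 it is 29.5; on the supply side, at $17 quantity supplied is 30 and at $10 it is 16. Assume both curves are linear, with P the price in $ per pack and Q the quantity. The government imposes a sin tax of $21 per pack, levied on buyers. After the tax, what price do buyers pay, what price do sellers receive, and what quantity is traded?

Buyers pay $28; sellers receive $7; quantity = 10.

Demand slope: (29.5 − 25)/(15 − 18) = -1.5, so Qd = 52 − 1.5P.
Supply slope: (16 − 30)/(10 − 17) = 2, so Qs = 2P − 4.
Without the tax, 52 − 1.5P = 2P − 4 gives 3.5P = 56, so P* = $16 and Q* = 28.
With the tax collected from buyers, demand (in seller-price terms) shifts: Qd = 52 − 1.5(P + 21).
New equilibrium: buyers pay $28, sellers receive $7, Q = 10. (Wedge: Pb − Ps = 21.)
The less price-elastic side of the market bears the larger share of a per-unit tax.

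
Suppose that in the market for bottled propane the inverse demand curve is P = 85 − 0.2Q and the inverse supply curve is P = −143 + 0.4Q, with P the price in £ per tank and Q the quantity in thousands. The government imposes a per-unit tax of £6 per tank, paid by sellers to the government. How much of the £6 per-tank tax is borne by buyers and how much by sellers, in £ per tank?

Buyers bear £2 per tank; sellers bear £4 per tank.

Rewrite in direct form: Qd = 425 − 5P and Qs = 2.5P + 357.5.
Without the tax, 425 − 5P = 2.5P + 357.5 gives 7.5P = 67.5, so P* = £9 and Q* = 380.
With the tax collected from sellers, supply shifts: Qs = 2.5(P − 6) + 357.5.
Solving gives Q = 370 with buyers paying £11 and sellers receiving £5 (the £6 wedge).
Burden on buyers: £2; on sellers: £4. (They sum to £6.)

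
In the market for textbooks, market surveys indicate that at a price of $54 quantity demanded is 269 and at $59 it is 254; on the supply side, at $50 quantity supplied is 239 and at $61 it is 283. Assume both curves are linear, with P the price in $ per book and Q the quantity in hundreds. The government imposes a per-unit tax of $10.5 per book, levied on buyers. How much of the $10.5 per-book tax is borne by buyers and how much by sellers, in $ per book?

Buyers bear $6 per book; sellers bear $4.5 per book.

Demand slope: (254 − 269)/(59 − 54) = -3, so Qd = 431 − 3P.
Supply slope: (283 − 239)/(61 − 50) = 4, so Qs = 4P + 39.
Before the tax: set 431 − 3P = 4P + 39 → P* = $56, Q* = 263.
With the tax collected from buyers, demand (in seller-price terms) shifts: Qd = 431 − 3(P + 10.5).
New equilibrium: buyers pay $62, sellers receive $51.5, Q = 245. (Wedge: Pb − Ps = 10.5.)
Burden on buyers: $6; on sellers: $4.5. (They sum to $10.5.)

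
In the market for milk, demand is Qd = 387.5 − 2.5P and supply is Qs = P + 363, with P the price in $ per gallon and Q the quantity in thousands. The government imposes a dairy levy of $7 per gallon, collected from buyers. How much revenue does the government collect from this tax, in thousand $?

Tax revenue = $2555 thousand.

Before the tax: set 387.5 − 2.5P = P + 363 → P* = $7, Q* = 370.
With the tax collected from buyers, demand (in seller-price terms) shifts: Qd = 387.5 − 2.5(P + 7).
New equilibrium: buyers pay $9, suppliers receive $2, Q = 365. (Wedge: Pb − Ps = 7.)
Revenue = t · Q = 7 · 365 = $2555.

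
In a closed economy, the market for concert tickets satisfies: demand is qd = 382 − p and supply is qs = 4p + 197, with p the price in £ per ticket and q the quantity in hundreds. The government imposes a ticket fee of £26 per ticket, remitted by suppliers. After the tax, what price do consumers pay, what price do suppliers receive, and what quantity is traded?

Before the tax: set 382 − p = 4p + 197 → p* = £37, q* = 345.
With the tax collected from suppliers, supply shifts: qs = 4(p − 26) + 197.
New equilibrium: consumers pay £57.8, suppliers receive £31.8, q = 324.2. (Wedge: pb − ps = 26.)
The less price-elastic side of the market bears the larger share of a per-unit tax.

Consumers pay £57.8; suppliers receive £31.8; quantity = 324.2.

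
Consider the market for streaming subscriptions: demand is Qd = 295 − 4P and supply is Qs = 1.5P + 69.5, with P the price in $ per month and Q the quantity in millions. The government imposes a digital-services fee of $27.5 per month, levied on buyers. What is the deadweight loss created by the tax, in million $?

Before the tax: set 295 − 4P = 1.5P + 69.5 → P* = $41, Q* = 131.
With the tax collected from buyers, demand (in seller-price terms) shifts: Qd = 295 − 4(P + 27.5).
Solving gives Q = 101 with buyers paying $48.5 and suppliers receiving $21 (the $27.5 wedge).
Quantity falls by |ΔQ| = |131 − 101| = 30.
DWL = ½ · t · |ΔQ| = ½ · 27.5 · 30 = $412.5.

Deadweight loss = $412.5 million.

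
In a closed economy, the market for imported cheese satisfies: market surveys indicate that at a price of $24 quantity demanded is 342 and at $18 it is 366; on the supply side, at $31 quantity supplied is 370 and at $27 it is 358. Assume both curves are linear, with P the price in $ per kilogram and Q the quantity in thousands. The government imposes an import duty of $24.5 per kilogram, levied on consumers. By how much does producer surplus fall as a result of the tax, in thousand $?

Producer surplus falls by $4550 thousand.

Demand slope: (366 − 342)/(18 − 24) = -4, so Qd = 438 − 4P.
Supply slope: (358 − 370)/(27 − 31) = 3, so Qs = 3P + 277.
Before the tax: set 438 − 4P = 3P + 277 → P* = $23, Q* = 346.
With the tax collected from consumers, demand (in seller-price terms) shifts: Qd = 438 − 4(P + 24.5).
New equilibrium: consumers pay $33.5, producers receive $9, Q = 304. (Wedge: Pb − Ps = 24.5.)
ΔPS is the trapezoid between Q = 304 and Q = 346 of height $14: ½ · (346 + 304) · 14 = $4550.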